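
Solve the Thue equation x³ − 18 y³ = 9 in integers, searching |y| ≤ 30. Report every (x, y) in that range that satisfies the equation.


The equation is x³ - 18y³ = 9. For fixed y, x³ = 18·y³ + 9, so a solution requires the RHS to be a perfect cube.
Strategy: iterate y from -30 to 30, compute RHS = 18·y³ + 9, and check whether it is a (positive or negative) perfect cube.
Check small values of y:
  y = 0: RHS = 9 is not a perfect cube.
  y = 1: RHS = 27 = (3)³ ⇒ x = 3 works.
  y = -1: RHS = -9 is not a perfect cube.
  y = 2: RHS = 153 is not a perfect cube.
  y = -2: RHS = -135 is not a perfect cube.
  y = 3: RHS = 495 is not a perfect cube.
  y = -3: RHS = -477 is not a perfect cube.
Continuing the search up to |y| = 30 finds no further solutions beyond those listed.
Collected solutions: (3, 1).

Solutions (with |y| ≤ 30): (3, 1).


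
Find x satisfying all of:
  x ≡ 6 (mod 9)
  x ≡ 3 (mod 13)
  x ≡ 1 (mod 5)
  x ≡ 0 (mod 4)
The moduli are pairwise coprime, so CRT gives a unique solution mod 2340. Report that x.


Product of moduli M = 9 · 13 · 5 · 4 = 2340.
Merge one congruence at a time:
  Start: x ≡ 6 (mod 9).
  Combine with x ≡ 3 (mod 13); new modulus lcm = 117.
    Write x = 6 + 9·t and substitute into x ≡ 3 (mod 13): 9·t ≡ 3 − 6 = -3 (mod 13).
    Reduce coefficients mod 13: 9·t ≡ 10 (mod 13).
    The inverse of 9 mod 13 is 3 (since 9·3 = 27 = 2·13 + 1), so t ≡ 3·10 = 30 ≡ 4 (mod 13).
    Then x = 6 + 9·4 = 42, valid modulo lcm(9, 13) = 117: x ≡ 42 (mod 117).
  Combine with x ≡ 1 (mod 5); new modulus lcm = 585.
    Write x = 42 + 117·t and substitute into x ≡ 1 (mod 5): 117·t ≡ 1 − 42 = -41 (mod 5).
    Reduce coefficients mod 5: 2·t ≡ 4 (mod 5).
    The inverse of 2 mod 5 is 3 (since 2·3 = 6 = 1·5 + 1), so t ≡ 3·4 = 12 ≡ 2 (mod 5).
    Then x = 42 + 117·2 = 276, valid modulo lcm(117, 5) = 585: x ≡ 276 (mod 585).
  Combine with x ≡ 0 (mod 4); new modulus lcm = 2340.
    Write x = 276 + 585·t and substitute into x ≡ 0 (mod 4): 585·t ≡ 0 − 276 = -276 (mod 4).
    Reduce coefficients mod 4: 1·t ≡ 0 (mod 4).
    So t ≡ 0 (mod 4).
    Then x = 276 + 585·0 = 276, valid modulo lcm(585, 4) = 2340: x ≡ 276 (mod 2340).
Verify against each original: 276 mod 9 = 6, 276 mod 13 = 3, 276 mod 5 = 1, 276 mod 4 = 0.

x ≡ 276 (mod 2340).


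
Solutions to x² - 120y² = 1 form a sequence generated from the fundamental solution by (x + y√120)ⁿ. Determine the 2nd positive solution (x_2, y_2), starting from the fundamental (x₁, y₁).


Step 1: Find the fundamental solution (x₁, y₁) of x² - 120y² = 1.
  Expand √120 as a continued fraction. a₀ = ⌊√120⌋ = 10; iterate m_{k+1} = d_k·a_k − m_k, d_{k+1} = (120 − m_{k+1}²)/d_k, a_{k+1} = ⌊(a₀ + m_{k+1})/d_{k+1}⌋ (starting m₀ = 0, d₀ = 1), with convergents p_k = a_k·p_{k-1} + p_{k-2}, q_k = a_k·q_{k-1} + q_{k-2} (p₋₁ = 1, q₋₁ = 0):
  k = 0: a₀ = 10; p₀/q₀ = 10/1; p₀² − 120·q₀² = 100 − 120 = -20.
  k = 1: m = 10, d = 20, a = ⌊(10 + 10)/20⌋ = 1; p/q = (1·10 + 1)/(1·1 + 0) = 11/1; p² − 120·q² = 121 − 120 = 1.
  The first convergent with p² − 120·q² = 1 gives the fundamental solution (x₁, y₁) = (11, 1).
Step 2: Apply the recurrence (x_{n+1}, y_{n+1}) = (x₁x_n + 120y₁y_n, x₁y_n + y₁x_n) repeatedly.
  From (x_1, y_1) = (11, 1): x_2 = 11·11 + 120·1·1 = 241; y_2 = 11·1 + 1·11 = 22.
Step 3: Verify x_2² - 120·y_2² = 58081 - 58080 = 1 (should be 1). ✓

(x_1, y_1) = (11, 1); (x_2, y_2) = (241, 22).


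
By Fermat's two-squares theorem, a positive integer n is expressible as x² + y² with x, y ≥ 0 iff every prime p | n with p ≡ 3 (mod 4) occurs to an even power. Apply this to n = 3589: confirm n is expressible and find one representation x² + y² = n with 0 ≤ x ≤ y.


Step 1: Factor n = 3589 = 37 · 97.
Step 2: Check the mod-4 condition on each prime factor: 37 ≡ 1 (mod 4), exponent 1; 97 ≡ 1 (mod 4), exponent 1.
All primes ≡ 3 (mod 4) appear to even exponent (or don't appear), so by the two-squares theorem n IS expressible as a sum of two squares.
Step 3: Build a representation. Here n = 37 · 97 is a product of primes ≡ 1 (mod 4). Each prime p ≡ 1 (mod 4) is itself a sum of two squares; find a² by testing p − a² for a perfect square:
  37: 37 − 1² = 36 = 6² ⇒ 37 = 1² + 6².
  97: 97 − 1² = 96, 97 − 2² = 93, 97 − 3² = 88, 97 − 4² = 81 = 9² ⇒ 97 = 4² + 9².
  Combine using the Brahmagupta–Fibonacci identity (a² + b²)(c² + d²) = (ac − bd)² + (ad + bc)² = (ac + bd)² + (ad − bc)²:
  37 · 97 = 3589: from (1² + 6²)(4² + 9²), take (1·4 − 6·9, 1·9 + 6·4) = (4 − 54, 9 + 24) = (-50, 33); dropping signs (only squares matter) gives (50, 33); check 50² + 33² = 2500 + 1089 = 3589 ✓.
Step 4: Order so x ≤ y and verify: 33² + 50² = 1089 + 2500 = 3589 = n. ✓

n = 3589 = 33² + 50² (one valid representation with x ≤ y).


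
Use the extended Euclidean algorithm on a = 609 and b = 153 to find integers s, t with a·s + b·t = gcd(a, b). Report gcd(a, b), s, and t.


Euclidean algorithm on (609, 153) — divide until remainder is 0:
  609 = 3 · 153 + 150
  153 = 1 · 150 + 3
  150 = 50 · 3 + 0
gcd(609, 153) = 3.
Track Bezout coefficients alongside the remainders: start with r₀ = 609 = a·1 + b·0 (s = 1, t = 0) and r₁ = 153 = a·0 + b·1 (s = 0, t = 1); each new remainder r_{k+1} = r_{k-1} − q_k·r_k inherits s_{k+1} = s_{k-1} − q_k·s_k, t_{k+1} = t_{k-1} − q_k·t_k, so r_k = a·s_k + b·t_k at every step:
  q = 3: r = 150, s = 1 − 3·0 = 1, t = 0 − 3·1 = -3  (check: 609·1 + 153·(-3) = 150)
  q = 1: r = 3, s = 0 − 1·1 = -1, t = 1 − 1·(-3) = 4  (check: 609·(-1) + 153·4 = 3)
The row with r = 3 (the gcd) gives the Bezout coefficients s = -1, t = 4.
Result: 609 · (-1) + 153 · (4) = 3.

gcd(609, 153) = 3; s = -1, t = 4 (check: 609·(-1) + 153·4 = 3).


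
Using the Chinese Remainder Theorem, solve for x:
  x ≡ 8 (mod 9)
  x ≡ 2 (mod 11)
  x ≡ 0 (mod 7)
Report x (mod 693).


Moduli 9, 11, 7 are pairwise coprime; by CRT there is a unique solution modulo M = 9 · 11 · 7 = 693.
Solve pairwise, accumulating the modulus:
  Start with x ≡ 8 (mod 9).
  Combine with x ≡ 2 (mod 11): since gcd(9, 11) = 1, we get a unique residue mod 99.
    Write x = 8 + 9·t and substitute into x ≡ 2 (mod 11): 9·t ≡ 2 − 8 = -6 (mod 11).
    Reduce coefficients mod 11: 9·t ≡ 5 (mod 11).
    The inverse of 9 mod 11 is 5 (since 9·5 = 45 = 4·11 + 1), so t ≡ 5·5 = 25 ≡ 3 (mod 11).
    Then x = 8 + 9·3 = 35, valid modulo lcm(9, 11) = 99: x ≡ 35 (mod 99).
  Combine with x ≡ 0 (mod 7): since gcd(99, 7) = 1, we get a unique residue mod 693.
    Write x = 35 + 99·t and substitute into x ≡ 0 (mod 7): 99·t ≡ 0 − 35 = -35 (mod 7).
    Reduce coefficients mod 7: 1·t ≡ 0 (mod 7).
    So t ≡ 0 (mod 7).
    Then x = 35 + 99·0 = 35, valid modulo lcm(99, 7) = 693: x ≡ 35 (mod 693).
Verify: 35 mod 9 = 8 ✓, 35 mod 11 = 2 ✓, 35 mod 7 = 0 ✓.

x ≡ 35 (mod 693).


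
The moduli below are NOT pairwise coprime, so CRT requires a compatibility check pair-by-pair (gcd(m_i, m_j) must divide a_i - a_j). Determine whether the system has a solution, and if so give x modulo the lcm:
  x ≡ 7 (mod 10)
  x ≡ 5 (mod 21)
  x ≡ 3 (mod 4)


Moduli 10, 21, 4 are not pairwise coprime, so CRT works modulo lcm(m_i) when all pairwise compatibility conditions hold.
Pairwise compatibility: gcd(m_i, m_j) must divide a_i - a_j for every pair.
Merge one congruence at a time:
  Start: x ≡ 7 (mod 10).
  Combine with x ≡ 5 (mod 21): gcd(10, 21) = 1; 5 - 7 = -2, which IS divisible by 1, so compatible.
    Write x = 7 + 10·t and substitute into x ≡ 5 (mod 21): 10·t ≡ 5 − 7 = -2 (mod 21).
    Reduce coefficients mod 21: 10·t ≡ 19 (mod 21).
    The inverse of 10 mod 21 is 19 (since 10·19 = 190 = 9·21 + 1), so t ≡ 19·19 = 361 ≡ 4 (mod 21).
    Then x = 7 + 10·4 = 47, valid modulo lcm(10, 21) = 210: x ≡ 47 (mod 210).
  Combine with x ≡ 3 (mod 4): gcd(210, 4) = 2; 3 - 47 = -44, which IS divisible by 2, so compatible.
    Write x = 47 + 210·t and substitute into x ≡ 3 (mod 4): 210·t ≡ 3 − 47 = -44 (mod 4).
    Divide the congruence (and modulus) by g = 2: 105·t ≡ -22 (mod 2).
    Reduce coefficients mod 2: 1·t ≡ 0 (mod 2).
    So t ≡ 0 (mod 2).
    Then x = 47 + 210·0 = 47, valid modulo lcm(210, 4) = 420: x ≡ 47 (mod 420).
Verify: 47 mod 10 = 7, 47 mod 21 = 5, 47 mod 4 = 3.

x ≡ 47 (mod 420).


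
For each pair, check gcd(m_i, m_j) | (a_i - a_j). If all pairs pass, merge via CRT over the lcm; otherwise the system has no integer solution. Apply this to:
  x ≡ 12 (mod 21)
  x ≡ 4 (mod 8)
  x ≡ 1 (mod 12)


Moduli 21, 8, 12 are not pairwise coprime, so CRT works modulo lcm(m_i) when all pairwise compatibility conditions hold.
Pairwise compatibility: gcd(m_i, m_j) must divide a_i - a_j for every pair.
Merge one congruence at a time:
  Start: x ≡ 12 (mod 21).
  Combine with x ≡ 4 (mod 8): gcd(21, 8) = 1; 4 - 12 = -8, which IS divisible by 1, so compatible.
    Write x = 12 + 21·t and substitute into x ≡ 4 (mod 8): 21·t ≡ 4 − 12 = -8 (mod 8).
    Reduce coefficients mod 8: 5·t ≡ 0 (mod 8).
    The inverse of 5 mod 8 is 5 (since 5·5 = 25 = 3·8 + 1), so t ≡ 5·0 = 0 ≡ 0 (mod 8).
    Then x = 12 + 21·0 = 12, valid modulo lcm(21, 8) = 168: x ≡ 12 (mod 168).
  Combine with x ≡ 1 (mod 12): gcd(168, 12) = 12, and 1 - 12 = -11 is NOT divisible by 12.
    ⇒ system is inconsistent (no integer solution).

No solution (the system is inconsistent).


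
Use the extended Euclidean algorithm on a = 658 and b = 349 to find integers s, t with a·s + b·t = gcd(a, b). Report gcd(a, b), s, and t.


Euclidean algorithm on (658, 349) — divide until remainder is 0:
  658 = 1 · 349 + 309
  349 = 1 · 309 + 40
  309 = 7 · 40 + 29
  40 = 1 · 29 + 11
  29 = 2 · 11 + 7
  11 = 1 · 7 + 4
  7 = 1 · 4 + 3
  4 = 1 · 3 + 1
  3 = 3 · 1 + 0
gcd(658, 349) = 1.
Track Bezout coefficients alongside the remainders: start with r₀ = 658 = a·1 + b·0 (s = 1, t = 0) and r₁ = 349 = a·0 + b·1 (s = 0, t = 1); each new remainder r_{k+1} = r_{k-1} − q_k·r_k inherits s_{k+1} = s_{k-1} − q_k·s_k, t_{k+1} = t_{k-1} − q_k·t_k, so r_k = a·s_k + b·t_k at every step:
  q = 1: r = 309, s = 1 − 1·0 = 1, t = 0 − 1·1 = -1  (check: 658·1 + 349·(-1) = 309)
  q = 1: r = 40, s = 0 − 1·1 = -1, t = 1 − 1·(-1) = 2  (check: 658·(-1) + 349·2 = 40)
  q = 7: r = 29, s = 1 − 7·(-1) = 8, t = -1 − 7·2 = -15  (check: 658·8 + 349·(-15) = 29)
  q = 1: r = 11, s = -1 − 1·8 = -9, t = 2 − 1·(-15) = 17  (check: 658·(-9) + 349·17 = 11)
  q = 2: r = 7, s = 8 − 2·(-9) = 26, t = -15 − 2·17 = -49  (check: 658·26 + 349·(-49) = 7)
  q = 1: r = 4, s = -9 − 1·26 = -35, t = 17 − 1·(-49) = 66  (check: 658·(-35) + 349·66 = 4)
  q = 1: r = 3, s = 26 − 1·(-35) = 61, t = -49 − 1·66 = -115  (check: 658·61 + 349·(-115) = 3)
  q = 1: r = 1, s = -35 − 1·61 = -96, t = 66 − 1·(-115) = 181  (check: 658·(-96) + 349·181 = 1)
The row with r = 1 (the gcd) gives the Bezout coefficients s = -96, t = 181.
Result: 658 · (-96) + 349 · (181) = 1.

gcd(658, 349) = 1; s = -96, t = 181 (check: 658·(-96) + 349·181 = 1).


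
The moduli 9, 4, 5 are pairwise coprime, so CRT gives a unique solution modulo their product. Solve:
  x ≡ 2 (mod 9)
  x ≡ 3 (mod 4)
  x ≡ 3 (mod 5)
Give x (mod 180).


Moduli 9, 4, 5 are pairwise coprime; by CRT there is a unique solution modulo M = 9 · 4 · 5 = 180.
Solve pairwise, accumulating the modulus:
  Start with x ≡ 2 (mod 9).
  Combine with x ≡ 3 (mod 4): since gcd(9, 4) = 1, we get a unique residue mod 36.
    Write x = 2 + 9·t and substitute into x ≡ 3 (mod 4): 9·t ≡ 3 − 2 = 1 (mod 4).
    Reduce coefficients mod 4: 1·t ≡ 1 (mod 4).
    So t ≡ 1 (mod 4).
    Then x = 2 + 9·1 = 11, valid modulo lcm(9, 4) = 36: x ≡ 11 (mod 36).
  Combine with x ≡ 3 (mod 5): since gcd(36, 5) = 1, we get a unique residue mod 180.
    Write x = 11 + 36·t and substitute into x ≡ 3 (mod 5): 36·t ≡ 3 − 11 = -8 (mod 5).
    Reduce coefficients mod 5: 1·t ≡ 2 (mod 5).
    So t ≡ 2 (mod 5).
    Then x = 11 + 36·2 = 83, valid modulo lcm(36, 5) = 180: x ≡ 83 (mod 180).
Verify: 83 mod 9 = 2 ✓, 83 mod 4 = 3 ✓, 83 mod 5 = 3 ✓.

x ≡ 83 (mod 180).


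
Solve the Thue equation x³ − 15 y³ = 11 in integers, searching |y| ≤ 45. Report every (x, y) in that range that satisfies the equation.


The equation is x³ - 15y³ = 11. For fixed y, x³ = 15·y³ + 11, so a solution requires the RHS to be a perfect cube.
Strategy: iterate y from -45 to 45, compute RHS = 15·y³ + 11, and check whether it is a (positive or negative) perfect cube.
Check small values of y:
  y = 0: RHS = 11 is not a perfect cube.
  y = 1: RHS = 26 is not a perfect cube.
  y = -1: RHS = -4 is not a perfect cube.
  y = 2: RHS = 131 is not a perfect cube.
  y = -2: RHS = -109 is not a perfect cube.
  y = 3: RHS = 416 is not a perfect cube.
  y = -3: RHS = -394 is not a perfect cube.
Continuing the search up to |y| = 45 finds no solutions either.
No (x, y) in the scanned range satisfies the equation.

No integer solutions with |y| ≤ 45.


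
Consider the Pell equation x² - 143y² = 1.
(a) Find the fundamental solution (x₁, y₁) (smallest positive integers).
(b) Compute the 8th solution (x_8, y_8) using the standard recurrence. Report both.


Step 1: Find the fundamental solution (x₁, y₁) of x² - 143y² = 1.
  Expand √143 as a continued fraction. a₀ = ⌊√143⌋ = 11; iterate m_{k+1} = d_k·a_k − m_k, d_{k+1} = (143 − m_{k+1}²)/d_k, a_{k+1} = ⌊(a₀ + m_{k+1})/d_{k+1}⌋ (starting m₀ = 0, d₀ = 1), with convergents p_k = a_k·p_{k-1} + p_{k-2}, q_k = a_k·q_{k-1} + q_{k-2} (p₋₁ = 1, q₋₁ = 0):
  k = 0: a₀ = 11; p₀/q₀ = 11/1; p₀² − 143·q₀² = 121 − 143 = -22.
  k = 1: m = 11, d = 22, a = ⌊(11 + 11)/22⌋ = 1; p/q = (1·11 + 1)/(1·1 + 0) = 12/1; p² − 143·q² = 144 − 143 = 1.
  The first convergent with p² − 143·q² = 1 gives the fundamental solution (x₁, y₁) = (12, 1).
Step 2: Apply the recurrence (x_{n+1}, y_{n+1}) = (x₁x_n + 143y₁y_n, x₁y_n + y₁x_n) repeatedly.
  From (x_1, y_1) = (12, 1): x_2 = 12·12 + 143·1·1 = 287; y_2 = 12·1 + 1·12 = 24.
  From (x_2, y_2) = (287, 24): x_3 = 12·287 + 143·1·24 = 6876; y_3 = 12·24 + 1·287 = 575.
  From (x_3, y_3) = (6876, 575): x_4 = 12·6876 + 143·1·575 = 164737; y_4 = 12·575 + 1·6876 = 13776.
  From (x_4, y_4) = (164737, 13776): x_5 = 12·164737 + 143·1·13776 = 3946812; y_5 = 12·13776 + 1·164737 = 330049.
  From (x_5, y_5) = (3946812, 330049): x_6 = 12·3946812 + 143·1·330049 = 94558751; y_6 = 12·330049 + 1·3946812 = 7907400.
  From (x_6, y_6) = (94558751, 7907400): x_7 = 12·94558751 + 143·1·7907400 = 2265463212; y_7 = 12·7907400 + 1·94558751 = 189447551.
  From (x_7, y_7) = (2265463212, 189447551): x_8 = 12·2265463212 + 143·1·189447551 = 54276558337; y_8 = 12·189447551 + 1·2265463212 = 4538833824.
Step 3: Verify x_8² - 143·y_8² = 2945944784909764205569 - 2945944784909764205568 = 1 (should be 1). ✓

(x_1, y_1) = (12, 1); (x_8, y_8) = (54276558337, 4538833824).


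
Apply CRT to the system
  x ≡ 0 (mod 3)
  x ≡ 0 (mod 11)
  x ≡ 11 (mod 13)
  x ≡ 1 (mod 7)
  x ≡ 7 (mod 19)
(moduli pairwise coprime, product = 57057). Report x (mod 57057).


Product of moduli M = 3 · 11 · 13 · 7 · 19 = 57057.
Merge one congruence at a time:
  Start: x ≡ 0 (mod 3).
  Combine with x ≡ 0 (mod 11); new modulus lcm = 33.
    Write x = 0 + 3·t and substitute into x ≡ 0 (mod 11): 3·t ≡ 0 − 0 = 0 (mod 11).
    The inverse of 3 mod 11 is 4 (since 3·4 = 12 = 1·11 + 1), so t ≡ 4·0 = 0 ≡ 0 (mod 11).
    Then x = 0 + 3·0 = 0, valid modulo lcm(3, 11) = 33: x ≡ 0 (mod 33).
  Combine with x ≡ 11 (mod 13); new modulus lcm = 429.
    Write x = 0 + 33·t and substitute into x ≡ 11 (mod 13): 33·t ≡ 11 − 0 = 11 (mod 13).
    Reduce coefficients mod 13: 7·t ≡ 11 (mod 13).
    The inverse of 7 mod 13 is 2 (since 7·2 = 14 = 1·13 + 1), so t ≡ 2·11 = 22 ≡ 9 (mod 13).
    Then x = 0 + 33·9 = 297, valid modulo lcm(33, 13) = 429: x ≡ 297 (mod 429).
  Combine with x ≡ 1 (mod 7); new modulus lcm = 3003.
    Write x = 297 + 429·t and substitute into x ≡ 1 (mod 7): 429·t ≡ 1 − 297 = -296 (mod 7).
    Reduce coefficients mod 7: 2·t ≡ 5 (mod 7).
    The inverse of 2 mod 7 is 4 (since 2·4 = 8 = 1·7 + 1), so t ≡ 4·5 = 20 ≡ 6 (mod 7).
    Then x = 297 + 429·6 = 2871, valid modulo lcm(429, 7) = 3003: x ≡ 2871 (mod 3003).
  Combine with x ≡ 7 (mod 19); new modulus lcm = 57057.
    Write x = 2871 + 3003·t and substitute into x ≡ 7 (mod 19): 3003·t ≡ 7 − 2871 = -2864 (mod 19).
    Reduce coefficients mod 19: 1·t ≡ 5 (mod 19).
    So t ≡ 5 (mod 19).
    Then x = 2871 + 3003·5 = 17886, valid modulo lcm(3003, 19) = 57057: x ≡ 17886 (mod 57057).
Verify against each original: 17886 mod 3 = 0, 17886 mod 11 = 0, 17886 mod 13 = 11, 17886 mod 7 = 1, 17886 mod 19 = 7.

x ≡ 17886 (mod 57057).


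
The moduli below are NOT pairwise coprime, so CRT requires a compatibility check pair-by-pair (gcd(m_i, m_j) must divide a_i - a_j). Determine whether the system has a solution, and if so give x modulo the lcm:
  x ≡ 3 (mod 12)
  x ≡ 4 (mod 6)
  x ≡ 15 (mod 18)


Moduli 12, 6, 18 are not pairwise coprime, so CRT works modulo lcm(m_i) when all pairwise compatibility conditions hold.
Pairwise compatibility: gcd(m_i, m_j) must divide a_i - a_j for every pair.
Merge one congruence at a time:
  Start: x ≡ 3 (mod 12).
  Combine with x ≡ 4 (mod 6): gcd(12, 6) = 6, and 4 - 3 = 1 is NOT divisible by 6.
    ⇒ system is inconsistent (no integer solution).

No solution (the system is inconsistent).


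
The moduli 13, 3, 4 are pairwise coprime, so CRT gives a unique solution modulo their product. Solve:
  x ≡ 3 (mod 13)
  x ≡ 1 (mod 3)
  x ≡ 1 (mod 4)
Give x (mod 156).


Moduli 13, 3, 4 are pairwise coprime; by CRT there is a unique solution modulo M = 13 · 3 · 4 = 156.
Solve pairwise, accumulating the modulus:
  Start with x ≡ 3 (mod 13).
  Combine with x ≡ 1 (mod 3): since gcd(13, 3) = 1, we get a unique residue mod 39.
    Write x = 3 + 13·t and substitute into x ≡ 1 (mod 3): 13·t ≡ 1 − 3 = -2 (mod 3).
    Reduce coefficients mod 3: 1·t ≡ 1 (mod 3).
    So t ≡ 1 (mod 3).
    Then x = 3 + 13·1 = 16, valid modulo lcm(13, 3) = 39: x ≡ 16 (mod 39).
  Combine with x ≡ 1 (mod 4): since gcd(39, 4) = 1, we get a unique residue mod 156.
    Write x = 16 + 39·t and substitute into x ≡ 1 (mod 4): 39·t ≡ 1 − 16 = -15 (mod 4).
    Reduce coefficients mod 4: 3·t ≡ 1 (mod 4).
    The inverse of 3 mod 4 is 3 (since 3·3 = 9 = 2·4 + 1), so t ≡ 3·1 = 3 ≡ 3 (mod 4).
    Then x = 16 + 39·3 = 133, valid modulo lcm(39, 4) = 156: x ≡ 133 (mod 156).
Verify: 133 mod 13 = 3 ✓, 133 mod 3 = 1 ✓, 133 mod 4 = 1 ✓.

x ≡ 133 (mod 156).


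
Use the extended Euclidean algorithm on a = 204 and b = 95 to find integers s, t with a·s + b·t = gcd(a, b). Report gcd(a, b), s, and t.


Euclidean algorithm on (204, 95) — divide until remainder is 0:
  204 = 2 · 95 + 14
  95 = 6 · 14 + 11
  14 = 1 · 11 + 3
  11 = 3 · 3 + 2
  3 = 1 · 2 + 1
  2 = 2 · 1 + 0
gcd(204, 95) = 1.
Track Bezout coefficients alongside the remainders: start with r₀ = 204 = a·1 + b·0 (s = 1, t = 0) and r₁ = 95 = a·0 + b·1 (s = 0, t = 1); each new remainder r_{k+1} = r_{k-1} − q_k·r_k inherits s_{k+1} = s_{k-1} − q_k·s_k, t_{k+1} = t_{k-1} − q_k·t_k, so r_k = a·s_k + b·t_k at every step:
  q = 2: r = 14, s = 1 − 2·0 = 1, t = 0 − 2·1 = -2  (check: 204·1 + 95·(-2) = 14)
  q = 6: r = 11, s = 0 − 6·1 = -6, t = 1 − 6·(-2) = 13  (check: 204·(-6) + 95·13 = 11)
  q = 1: r = 3, s = 1 − 1·(-6) = 7, t = -2 − 1·13 = -15  (check: 204·7 + 95·(-15) = 3)
  q = 3: r = 2, s = -6 − 3·7 = -27, t = 13 − 3·(-15) = 58  (check: 204·(-27) + 95·58 = 2)
  q = 1: r = 1, s = 7 − 1·(-27) = 34, t = -15 − 1·58 = -73  (check: 204·34 + 95·(-73) = 1)
The row with r = 1 (the gcd) gives the Bezout coefficients s = 34, t = -73.
Result: 204 · (34) + 95 · (-73) = 1.

gcd(204, 95) = 1; s = 34, t = -73 (check: 204·34 + 95·(-73) = 1).


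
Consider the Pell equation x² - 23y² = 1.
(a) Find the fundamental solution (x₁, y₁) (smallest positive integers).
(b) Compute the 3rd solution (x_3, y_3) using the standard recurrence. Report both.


Step 1: Find the fundamental solution (x₁, y₁) of x² - 23y² = 1.
  Expand √23 as a continued fraction. a₀ = ⌊√23⌋ = 4; iterate m_{k+1} = d_k·a_k − m_k, d_{k+1} = (23 − m_{k+1}²)/d_k, a_{k+1} = ⌊(a₀ + m_{k+1})/d_{k+1}⌋ (starting m₀ = 0, d₀ = 1), with convergents p_k = a_k·p_{k-1} + p_{k-2}, q_k = a_k·q_{k-1} + q_{k-2} (p₋₁ = 1, q₋₁ = 0):
  k = 0: a₀ = 4; p₀/q₀ = 4/1; p₀² − 23·q₀² = 16 − 23 = -7.
  k = 1: m = 4, d = 7, a = ⌊(4 + 4)/7⌋ = 1; p/q = (1·4 + 1)/(1·1 + 0) = 5/1; p² − 23·q² = 25 − 23 = 2.
  k = 2: m = 3, d = 2, a = ⌊(4 + 3)/2⌋ = 3; p/q = (3·5 + 4)/(3·1 + 1) = 19/4; p² − 23·q² = 361 − 368 = -7.
  k = 3: m = 3, d = 7, a = ⌊(4 + 3)/7⌋ = 1; p/q = (1·19 + 5)/(1·4 + 1) = 24/5; p² − 23·q² = 576 − 575 = 1.
  The first convergent with p² − 23·q² = 1 gives the fundamental solution (x₁, y₁) = (24, 5).
Step 2: Apply the recurrence (x_{n+1}, y_{n+1}) = (x₁x_n + 23y₁y_n, x₁y_n + y₁x_n) repeatedly.
  From (x_1, y_1) = (24, 5): x_2 = 24·24 + 23·5·5 = 1151; y_2 = 24·5 + 5·24 = 240.
  From (x_2, y_2) = (1151, 240): x_3 = 24·1151 + 23·5·240 = 55224; y_3 = 24·240 + 5·1151 = 11515.
Step 3: Verify x_3² - 23·y_3² = 3049690176 - 3049690175 = 1 (should be 1). ✓

(x_1, y_1) = (24, 5); (x_3, y_3) = (55224, 11515).


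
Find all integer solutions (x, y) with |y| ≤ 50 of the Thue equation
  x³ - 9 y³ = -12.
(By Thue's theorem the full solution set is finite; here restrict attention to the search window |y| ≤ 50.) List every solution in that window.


The equation is x³ - 9y³ = -12. For fixed y, x³ = 9·y³ − 12, so a solution requires the RHS to be a perfect cube.
Strategy: iterate y from -50 to 50, compute RHS = 9·y³ − 12, and check whether it is a (positive or negative) perfect cube.
Check small values of y:
  y = 0: RHS = -12 is not a perfect cube.
  y = 1: RHS = -3 is not a perfect cube.
  y = -1: RHS = -21 is not a perfect cube.
  y = 2: RHS = 60 is not a perfect cube.
  y = -2: RHS = -84 is not a perfect cube.
  y = 3: RHS = 231 is not a perfect cube.
  y = -3: RHS = -255 is not a perfect cube.
Continuing the search up to |y| = 50 finds no solutions either.
No (x, y) in the scanned range satisfies the equation.

No integer solutions with |y| ≤ 50.


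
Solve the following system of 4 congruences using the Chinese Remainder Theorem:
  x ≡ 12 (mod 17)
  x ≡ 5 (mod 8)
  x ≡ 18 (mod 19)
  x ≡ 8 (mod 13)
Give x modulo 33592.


Product of moduli M = 17 · 8 · 19 · 13 = 33592.
Merge one congruence at a time:
  Start: x ≡ 12 (mod 17).
  Combine with x ≡ 5 (mod 8); new modulus lcm = 136.
    Write x = 12 + 17·t and substitute into x ≡ 5 (mod 8): 17·t ≡ 5 − 12 = -7 (mod 8).
    Reduce coefficients mod 8: 1·t ≡ 1 (mod 8).
    So t ≡ 1 (mod 8).
    Then x = 12 + 17·1 = 29, valid modulo lcm(17, 8) = 136: x ≡ 29 (mod 136).
  Combine with x ≡ 18 (mod 19); new modulus lcm = 2584.
    Write x = 29 + 136·t and substitute into x ≡ 18 (mod 19): 136·t ≡ 18 − 29 = -11 (mod 19).
    Reduce coefficients mod 19: 3·t ≡ 8 (mod 19).
    The inverse of 3 mod 19 is 13 (since 3·13 = 39 = 2·19 + 1), so t ≡ 13·8 = 104 ≡ 9 (mod 19).
    Then x = 29 + 136·9 = 1253, valid modulo lcm(136, 19) = 2584: x ≡ 1253 (mod 2584).
  Combine with x ≡ 8 (mod 13); new modulus lcm = 33592.
    Write x = 1253 + 2584·t and substitute into x ≡ 8 (mod 13): 2584·t ≡ 8 − 1253 = -1245 (mod 13).
    Reduce coefficients mod 13: 10·t ≡ 3 (mod 13).
    The inverse of 10 mod 13 is 4 (since 10·4 = 40 = 3·13 + 1), so t ≡ 4·3 = 12 ≡ 12 (mod 13).
    Then x = 1253 + 2584·12 = 32261, valid modulo lcm(2584, 13) = 33592: x ≡ 32261 (mod 33592).
Verify against each original: 32261 mod 17 = 12, 32261 mod 8 = 5, 32261 mod 19 = 18, 32261 mod 13 = 8.

x ≡ 32261 (mod 33592).


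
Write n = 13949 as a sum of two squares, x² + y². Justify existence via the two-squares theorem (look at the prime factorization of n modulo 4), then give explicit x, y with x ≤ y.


Step 1: Factor n = 13949 = 13 · 29 · 37.
Step 2: Check the mod-4 condition on each prime factor: 13 ≡ 1 (mod 4), exponent 1; 29 ≡ 1 (mod 4), exponent 1; 37 ≡ 1 (mod 4), exponent 1.
All primes ≡ 3 (mod 4) appear to even exponent (or don't appear), so by the two-squares theorem n IS expressible as a sum of two squares.
Step 3: Build a representation. Here n = 13 · 29 · 37 is a product of primes ≡ 1 (mod 4). Each prime p ≡ 1 (mod 4) is itself a sum of two squares; find a² by testing p − a² for a perfect square:
  13: 13 − 1² = 12, 13 − 2² = 9 = 3² ⇒ 13 = 2² + 3².
  29: 29 − 1² = 28, 29 − 2² = 25 = 5² ⇒ 29 = 2² + 5².
  37: 37 − 1² = 36 = 6² ⇒ 37 = 1² + 6².
  Combine using the Brahmagupta–Fibonacci identity (a² + b²)(c² + d²) = (ac − bd)² + (ad + bc)² = (ac + bd)² + (ad − bc)²:
  13 · 29 = 377: from (2² + 3²)(2² + 5²), take (2·2 − 3·5, 2·5 + 3·2) = (4 − 15, 10 + 6) = (-11, 16); dropping signs (only squares matter) gives (11, 16); check 11² + 16² = 121 + 256 = 377 ✓.
  377 · 37 = 13949: from (11² + 16²)(1² + 6²), take (11·1 − 16·6, 11·6 + 16·1) = (11 − 96, 66 + 16) = (-85, 82); dropping signs (only squares matter) gives (85, 82); check 85² + 82² = 7225 + 6724 = 13949 ✓.
Step 4: Order so x ≤ y and verify: 82² + 85² = 6724 + 7225 = 13949 = n. ✓

n = 13949 = 82² + 85² (one valid representation with x ≤ y).


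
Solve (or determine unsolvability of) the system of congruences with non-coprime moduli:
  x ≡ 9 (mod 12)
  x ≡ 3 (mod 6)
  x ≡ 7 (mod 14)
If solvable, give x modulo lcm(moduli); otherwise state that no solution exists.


Moduli 12, 6, 14 are not pairwise coprime, so CRT works modulo lcm(m_i) when all pairwise compatibility conditions hold.
Pairwise compatibility: gcd(m_i, m_j) must divide a_i - a_j for every pair.
Merge one congruence at a time:
  Start: x ≡ 9 (mod 12).
  Combine with x ≡ 3 (mod 6): gcd(12, 6) = 6; 3 - 9 = -6, which IS divisible by 6, so compatible.
    Write x = 9 + 12·t and substitute into x ≡ 3 (mod 6): 12·t ≡ 3 − 9 = -6 (mod 6).
    Divide the congruence (and modulus) by g = 6: 2·t ≡ -1 (mod 1).
    Modulo 1 every t works; take t = 0.
    Then x = 9 + 12·0 = 9, valid modulo lcm(12, 6) = 12: x ≡ 9 (mod 12).
  Combine with x ≡ 7 (mod 14): gcd(12, 14) = 2; 7 - 9 = -2, which IS divisible by 2, so compatible.
    Write x = 9 + 12·t and substitute into x ≡ 7 (mod 14): 12·t ≡ 7 − 9 = -2 (mod 14).
    Divide the congruence (and modulus) by g = 2: 6·t ≡ -1 (mod 7).
    Reduce coefficients mod 7: 6·t ≡ 6 (mod 7).
    The inverse of 6 mod 7 is 6 (since 6·6 = 36 = 5·7 + 1), so t ≡ 6·6 = 36 ≡ 1 (mod 7).
    Then x = 9 + 12·1 = 21, valid modulo lcm(12, 14) = 84: x ≡ 21 (mod 84).
Verify: 21 mod 12 = 9, 21 mod 6 = 3, 21 mod 14 = 7.

x ≡ 21 (mod 84).


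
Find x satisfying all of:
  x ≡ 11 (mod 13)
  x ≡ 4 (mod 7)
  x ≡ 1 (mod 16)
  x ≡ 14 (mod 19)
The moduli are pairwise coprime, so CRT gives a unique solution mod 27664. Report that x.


Product of moduli M = 13 · 7 · 16 · 19 = 27664.
Merge one congruence at a time:
  Start: x ≡ 11 (mod 13).
  Combine with x ≡ 4 (mod 7); new modulus lcm = 91.
    Write x = 11 + 13·t and substitute into x ≡ 4 (mod 7): 13·t ≡ 4 − 11 = -7 (mod 7).
    Reduce coefficients mod 7: 6·t ≡ 0 (mod 7).
    The inverse of 6 mod 7 is 6 (since 6·6 = 36 = 5·7 + 1), so t ≡ 6·0 = 0 ≡ 0 (mod 7).
    Then x = 11 + 13·0 = 11, valid modulo lcm(13, 7) = 91: x ≡ 11 (mod 91).
  Combine with x ≡ 1 (mod 16); new modulus lcm = 1456.
    Write x = 11 + 91·t and substitute into x ≡ 1 (mod 16): 91·t ≡ 1 − 11 = -10 (mod 16).
    Reduce coefficients mod 16: 11·t ≡ 6 (mod 16).
    The inverse of 11 mod 16 is 3 (since 11·3 = 33 = 2·16 + 1), so t ≡ 3·6 = 18 ≡ 2 (mod 16).
    Then x = 11 + 91·2 = 193, valid modulo lcm(91, 16) = 1456: x ≡ 193 (mod 1456).
  Combine with x ≡ 14 (mod 19); new modulus lcm = 27664.
    Write x = 193 + 1456·t and substitute into x ≡ 14 (mod 19): 1456·t ≡ 14 − 193 = -179 (mod 19).
    Reduce coefficients mod 19: 12·t ≡ 11 (mod 19).
    The inverse of 12 mod 19 is 8 (since 12·8 = 96 = 5·19 + 1), so t ≡ 8·11 = 88 ≡ 12 (mod 19).
    Then x = 193 + 1456·12 = 17665, valid modulo lcm(1456, 19) = 27664: x ≡ 17665 (mod 27664).
Verify against each original: 17665 mod 13 = 11, 17665 mod 7 = 4, 17665 mod 16 = 1, 17665 mod 19 = 14.

x ≡ 17665 (mod 27664).


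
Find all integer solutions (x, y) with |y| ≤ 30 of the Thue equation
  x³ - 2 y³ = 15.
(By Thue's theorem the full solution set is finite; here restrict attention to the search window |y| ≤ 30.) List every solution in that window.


The equation is x³ - 2y³ = 15. For fixed y, x³ = 2·y³ + 15, so a solution requires the RHS to be a perfect cube.
Strategy: iterate y from -30 to 30, compute RHS = 2·y³ + 15, and check whether it is a (positive or negative) perfect cube.
Check small values of y:
  y = 0: RHS = 15 is not a perfect cube.
  y = 1: RHS = 17 is not a perfect cube.
  y = -1: RHS = 13 is not a perfect cube.
  y = 2: RHS = 31 is not a perfect cube.
  y = -2: RHS = -1 = (-1)³ ⇒ x = -1 works.
  y = 3: RHS = 69 is not a perfect cube.
  y = -3: RHS = -39 is not a perfect cube.
Continuing the search up to |y| = 30 finds no further solutions beyond those listed.
Collected solutions: (-1, -2).

Solutions (with |y| ≤ 30): (-1, -2).


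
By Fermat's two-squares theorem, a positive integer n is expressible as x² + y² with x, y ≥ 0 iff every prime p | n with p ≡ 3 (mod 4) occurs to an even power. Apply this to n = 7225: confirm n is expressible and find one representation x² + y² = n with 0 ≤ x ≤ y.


Step 1: Factor n = 7225 = 5^2 · 17^2.
Step 2: Check the mod-4 condition on each prime factor: 5 ≡ 1 (mod 4), exponent 2; 17 ≡ 1 (mod 4), exponent 2.
All primes ≡ 3 (mod 4) appear to even exponent (or don't appear), so by the two-squares theorem n IS expressible as a sum of two squares.
Step 3: Build a representation. Group n = k² · m with k = 5 and m = 17 · 17 = 289 (a product of primes ≡ 1 (mod 4)); a representation of m scales to one of n via (k·x)² + (k·y)² = k²(x² + y²). Each prime p ≡ 1 (mod 4) is itself a sum of two squares; find a² by testing p − a² for a perfect square:
  17: 17 − 1² = 16 = 4² ⇒ 17 = 1² + 4².
  Combine using the Brahmagupta–Fibonacci identity (a² + b²)(c² + d²) = (ac − bd)² + (ad + bc)² = (ac + bd)² + (ad − bc)²:
  17 · 17 = 289: from (1² + 4²)(1² + 4²), take (1·1 − 4·4, 1·4 + 4·1) = (1 − 16, 4 + 4) = (-15, 8); dropping signs (only squares matter) gives (15, 8); check 15² + 8² = 225 + 64 = 289 ✓.
  Scale by k = 5: (5·15, 5·8) = (75, 40).
Step 4: Order so x ≤ y and verify: 40² + 75² = 1600 + 5625 = 7225 = n. ✓

n = 7225 = 40² + 75² (one valid representation with x ≤ y).


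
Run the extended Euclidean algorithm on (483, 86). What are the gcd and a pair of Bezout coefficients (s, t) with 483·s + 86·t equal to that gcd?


Euclidean algorithm on (483, 86) — divide until remainder is 0:
  483 = 5 · 86 + 53
  86 = 1 · 53 + 33
  53 = 1 · 33 + 20
  33 = 1 · 20 + 13
  20 = 1 · 13 + 7
  13 = 1 · 7 + 6
  7 = 1 · 6 + 1
  6 = 6 · 1 + 0
gcd(483, 86) = 1.
Track Bezout coefficients alongside the remainders: start with r₀ = 483 = a·1 + b·0 (s = 1, t = 0) and r₁ = 86 = a·0 + b·1 (s = 0, t = 1); each new remainder r_{k+1} = r_{k-1} − q_k·r_k inherits s_{k+1} = s_{k-1} − q_k·s_k, t_{k+1} = t_{k-1} − q_k·t_k, so r_k = a·s_k + b·t_k at every step:
  q = 5: r = 53, s = 1 − 5·0 = 1, t = 0 − 5·1 = -5  (check: 483·1 + 86·(-5) = 53)
  q = 1: r = 33, s = 0 − 1·1 = -1, t = 1 − 1·(-5) = 6  (check: 483·(-1) + 86·6 = 33)
  q = 1: r = 20, s = 1 − 1·(-1) = 2, t = -5 − 1·6 = -11  (check: 483·2 + 86·(-11) = 20)
  q = 1: r = 13, s = -1 − 1·2 = -3, t = 6 − 1·(-11) = 17  (check: 483·(-3) + 86·17 = 13)
  q = 1: r = 7, s = 2 − 1·(-3) = 5, t = -11 − 1·17 = -28  (check: 483·5 + 86·(-28) = 7)
  q = 1: r = 6, s = -3 − 1·5 = -8, t = 17 − 1·(-28) = 45  (check: 483·(-8) + 86·45 = 6)
  q = 1: r = 1, s = 5 − 1·(-8) = 13, t = -28 − 1·45 = -73  (check: 483·13 + 86·(-73) = 1)
The row with r = 1 (the gcd) gives the Bezout coefficients s = 13, t = -73.
Result: 483 · (13) + 86 · (-73) = 1.

gcd(483, 86) = 1; s = 13, t = -73 (check: 483·13 + 86·(-73) = 1).


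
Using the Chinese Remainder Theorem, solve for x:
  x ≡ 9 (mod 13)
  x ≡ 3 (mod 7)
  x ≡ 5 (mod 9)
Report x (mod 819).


Moduli 13, 7, 9 are pairwise coprime; by CRT there is a unique solution modulo M = 13 · 7 · 9 = 819.
Solve pairwise, accumulating the modulus:
  Start with x ≡ 9 (mod 13).
  Combine with x ≡ 3 (mod 7): since gcd(13, 7) = 1, we get a unique residue mod 91.
    Write x = 9 + 13·t and substitute into x ≡ 3 (mod 7): 13·t ≡ 3 − 9 = -6 (mod 7).
    Reduce coefficients mod 7: 6·t ≡ 1 (mod 7).
    The inverse of 6 mod 7 is 6 (since 6·6 = 36 = 5·7 + 1), so t ≡ 6·1 = 6 ≡ 6 (mod 7).
    Then x = 9 + 13·6 = 87, valid modulo lcm(13, 7) = 91: x ≡ 87 (mod 91).
  Combine with x ≡ 5 (mod 9): since gcd(91, 9) = 1, we get a unique residue mod 819.
    Write x = 87 + 91·t and substitute into x ≡ 5 (mod 9): 91·t ≡ 5 − 87 = -82 (mod 9).
    Reduce coefficients mod 9: 1·t ≡ 8 (mod 9).
    So t ≡ 8 (mod 9).
    Then x = 87 + 91·8 = 815, valid modulo lcm(91, 9) = 819: x ≡ 815 (mod 819).
Verify: 815 mod 13 = 9 ✓, 815 mod 7 = 3 ✓, 815 mod 9 = 5 ✓.

x ≡ 815 (mod 819).


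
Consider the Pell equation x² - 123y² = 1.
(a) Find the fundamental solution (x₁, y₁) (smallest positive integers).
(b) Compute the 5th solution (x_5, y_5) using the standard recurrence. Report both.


Step 1: Find the fundamental solution (x₁, y₁) of x² - 123y² = 1.
  Expand √123 as a continued fraction. a₀ = ⌊√123⌋ = 11; iterate m_{k+1} = d_k·a_k − m_k, d_{k+1} = (123 − m_{k+1}²)/d_k, a_{k+1} = ⌊(a₀ + m_{k+1})/d_{k+1}⌋ (starting m₀ = 0, d₀ = 1), with convergents p_k = a_k·p_{k-1} + p_{k-2}, q_k = a_k·q_{k-1} + q_{k-2} (p₋₁ = 1, q₋₁ = 0):
  k = 0: a₀ = 11; p₀/q₀ = 11/1; p₀² − 123·q₀² = 121 − 123 = -2.
  k = 1: m = 11, d = 2, a = ⌊(11 + 11)/2⌋ = 11; p/q = (11·11 + 1)/(11·1 + 0) = 122/11; p² − 123·q² = 14884 − 14883 = 1.
  The first convergent with p² − 123·q² = 1 gives the fundamental solution (x₁, y₁) = (122, 11).
Step 2: Apply the recurrence (x_{n+1}, y_{n+1}) = (x₁x_n + 123y₁y_n, x₁y_n + y₁x_n) repeatedly.
  From (x_1, y_1) = (122, 11): x_2 = 122·122 + 123·11·11 = 29767; y_2 = 122·11 + 11·122 = 2684.
  From (x_2, y_2) = (29767, 2684): x_3 = 122·29767 + 123·11·2684 = 7263026; y_3 = 122·2684 + 11·29767 = 654885.
  From (x_3, y_3) = (7263026, 654885): x_4 = 122·7263026 + 123·11·654885 = 1772148577; y_4 = 122·654885 + 11·7263026 = 159789256.
  From (x_4, y_4) = (1772148577, 159789256): x_5 = 122·1772148577 + 123·11·159789256 = 432396989762; y_5 = 122·159789256 + 11·1772148577 = 38987923579.
Step 3: Verify x_5² - 123·y_5² = 186967156755239132816644 - 186967156755239132816643 = 1 (should be 1). ✓

(x_1, y_1) = (122, 11); (x_5, y_5) = (432396989762, 38987923579).


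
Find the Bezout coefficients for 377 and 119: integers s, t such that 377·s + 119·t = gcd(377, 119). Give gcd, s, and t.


Euclidean algorithm on (377, 119) — divide until remainder is 0:
  377 = 3 · 119 + 20
  119 = 5 · 20 + 19
  20 = 1 · 19 + 1
  19 = 19 · 1 + 0
gcd(377, 119) = 1.
Track Bezout coefficients alongside the remainders: start with r₀ = 377 = a·1 + b·0 (s = 1, t = 0) and r₁ = 119 = a·0 + b·1 (s = 0, t = 1); each new remainder r_{k+1} = r_{k-1} − q_k·r_k inherits s_{k+1} = s_{k-1} − q_k·s_k, t_{k+1} = t_{k-1} − q_k·t_k, so r_k = a·s_k + b·t_k at every step:
  q = 3: r = 20, s = 1 − 3·0 = 1, t = 0 − 3·1 = -3  (check: 377·1 + 119·(-3) = 20)
  q = 5: r = 19, s = 0 − 5·1 = -5, t = 1 − 5·(-3) = 16  (check: 377·(-5) + 119·16 = 19)
  q = 1: r = 1, s = 1 − 1·(-5) = 6, t = -3 − 1·16 = -19  (check: 377·6 + 119·(-19) = 1)
The row with r = 1 (the gcd) gives the Bezout coefficients s = 6, t = -19.
Result: 377 · (6) + 119 · (-19) = 1.

gcd(377, 119) = 1; s = 6, t = -19 (check: 377·6 + 119·(-19) = 1).


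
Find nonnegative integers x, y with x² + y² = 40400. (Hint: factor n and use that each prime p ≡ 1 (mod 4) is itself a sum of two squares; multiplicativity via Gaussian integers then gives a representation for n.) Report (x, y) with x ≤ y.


Step 1: Factor n = 40400 = 2^4 · 5^2 · 101.
Step 2: Check the mod-4 condition on each prime factor: 2 = 2 (special); 5 ≡ 1 (mod 4), exponent 2; 101 ≡ 1 (mod 4), exponent 1.
All primes ≡ 3 (mod 4) appear to even exponent (or don't appear), so by the two-squares theorem n IS expressible as a sum of two squares.
Step 3: Build a representation. Group n = k² · m with k = 4 and m = 5 · 5 · 101 = 2525 (a product of primes ≡ 1 (mod 4)); a representation of m scales to one of n via (k·x)² + (k·y)² = k²(x² + y²). Each prime p ≡ 1 (mod 4) is itself a sum of two squares; find a² by testing p − a² for a perfect square:
  5: 5 − 1² = 4 = 2² ⇒ 5 = 1² + 2².
  101: 101 − 1² = 100 = 10² ⇒ 101 = 1² + 10².
  Combine using the Brahmagupta–Fibonacci identity (a² + b²)(c² + d²) = (ac − bd)² + (ad + bc)² = (ac + bd)² + (ad − bc)²:
  5 · 5 = 25: from (1² + 2²)(1² + 2²), take (1·1 − 2·2, 1·2 + 2·1) = (1 − 4, 2 + 2) = (-3, 4); dropping signs (only squares matter) gives (3, 4); check 3² + 4² = 9 + 16 = 25 ✓.
  25 · 101 = 2525: from (3² + 4²)(1² + 10²), take (3·1 − 4·10, 3·10 + 4·1) = (3 − 40, 30 + 4) = (-37, 34); dropping signs (only squares matter) gives (37, 34); check 37² + 34² = 1369 + 1156 = 2525 ✓.
  Scale by k = 4: (4·37, 4·34) = (148, 136).
Step 4: Order so x ≤ y and verify: 136² + 148² = 18496 + 21904 = 40400 = n. ✓

n = 40400 = 136² + 148² (one valid representation with x ≤ y).


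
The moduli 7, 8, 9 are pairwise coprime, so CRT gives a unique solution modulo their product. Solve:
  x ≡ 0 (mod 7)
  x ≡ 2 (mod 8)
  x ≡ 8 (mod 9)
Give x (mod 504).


Moduli 7, 8, 9 are pairwise coprime; by CRT there is a unique solution modulo M = 7 · 8 · 9 = 504.
Solve pairwise, accumulating the modulus:
  Start with x ≡ 0 (mod 7).
  Combine with x ≡ 2 (mod 8): since gcd(7, 8) = 1, we get a unique residue mod 56.
    Write x = 0 + 7·t and substitute into x ≡ 2 (mod 8): 7·t ≡ 2 − 0 = 2 (mod 8).
    The inverse of 7 mod 8 is 7 (since 7·7 = 49 = 6·8 + 1), so t ≡ 7·2 = 14 ≡ 6 (mod 8).
    Then x = 0 + 7·6 = 42, valid modulo lcm(7, 8) = 56: x ≡ 42 (mod 56).
  Combine with x ≡ 8 (mod 9): since gcd(56, 9) = 1, we get a unique residue mod 504.
    Write x = 42 + 56·t and substitute into x ≡ 8 (mod 9): 56·t ≡ 8 − 42 = -34 (mod 9).
    Reduce coefficients mod 9: 2·t ≡ 2 (mod 9).
    The inverse of 2 mod 9 is 5 (since 2·5 = 10 = 1·9 + 1), so t ≡ 5·2 = 10 ≡ 1 (mod 9).
    Then x = 42 + 56·1 = 98, valid modulo lcm(56, 9) = 504: x ≡ 98 (mod 504).
Verify: 98 mod 7 = 0 ✓, 98 mod 8 = 2 ✓, 98 mod 9 = 8 ✓.

x ≡ 98 (mod 504).


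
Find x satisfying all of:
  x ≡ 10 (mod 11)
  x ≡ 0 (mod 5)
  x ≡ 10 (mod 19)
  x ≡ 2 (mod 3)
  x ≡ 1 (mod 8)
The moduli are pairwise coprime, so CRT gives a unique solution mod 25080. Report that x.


Product of moduli M = 11 · 5 · 19 · 3 · 8 = 25080.
Merge one congruence at a time:
  Start: x ≡ 10 (mod 11).
  Combine with x ≡ 0 (mod 5); new modulus lcm = 55.
    Write x = 10 + 11·t and substitute into x ≡ 0 (mod 5): 11·t ≡ 0 − 10 = -10 (mod 5).
    Reduce coefficients mod 5: 1·t ≡ 0 (mod 5).
    So t ≡ 0 (mod 5).
    Then x = 10 + 11·0 = 10, valid modulo lcm(11, 5) = 55: x ≡ 10 (mod 55).
  Combine with x ≡ 10 (mod 19); new modulus lcm = 1045.
    Write x = 10 + 55·t and substitute into x ≡ 10 (mod 19): 55·t ≡ 10 − 10 = 0 (mod 19).
    Reduce coefficients mod 19: 17·t ≡ 0 (mod 19).
    The inverse of 17 mod 19 is 9 (since 17·9 = 153 = 8·19 + 1), so t ≡ 9·0 = 0 ≡ 0 (mod 19).
    Then x = 10 + 55·0 = 10, valid modulo lcm(55, 19) = 1045: x ≡ 10 (mod 1045).
  Combine with x ≡ 2 (mod 3); new modulus lcm = 3135.
    Write x = 10 + 1045·t and substitute into x ≡ 2 (mod 3): 1045·t ≡ 2 − 10 = -8 (mod 3).
    Reduce coefficients mod 3: 1·t ≡ 1 (mod 3).
    So t ≡ 1 (mod 3).
    Then x = 10 + 1045·1 = 1055, valid modulo lcm(1045, 3) = 3135: x ≡ 1055 (mod 3135).
  Combine with x ≡ 1 (mod 8); new modulus lcm = 25080.
    Write x = 1055 + 3135·t and substitute into x ≡ 1 (mod 8): 3135·t ≡ 1 − 1055 = -1054 (mod 8).
    Reduce coefficients mod 8: 7·t ≡ 2 (mod 8).
    The inverse of 7 mod 8 is 7 (since 7·7 = 49 = 6·8 + 1), so t ≡ 7·2 = 14 ≡ 6 (mod 8).
    Then x = 1055 + 3135·6 = 19865, valid modulo lcm(3135, 8) = 25080: x ≡ 19865 (mod 25080).
Verify against each original: 19865 mod 11 = 10, 19865 mod 5 = 0, 19865 mod 19 = 10, 19865 mod 3 = 2, 19865 mod 8 = 1.

x ≡ 19865 (mod 25080).
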